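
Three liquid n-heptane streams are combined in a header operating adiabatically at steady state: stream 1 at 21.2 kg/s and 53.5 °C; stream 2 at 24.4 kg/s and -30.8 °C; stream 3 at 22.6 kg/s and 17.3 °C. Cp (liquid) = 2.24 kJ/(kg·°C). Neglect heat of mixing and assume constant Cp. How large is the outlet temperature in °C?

No heat crosses the boundary, so H_out = H_in.
Σ ṁᵢCp,ᵢTᵢ = 21.2×2.24×53.5 + 24.4×2.24×-30.8 + 22.6×2.24×17.3 = 1733
Σ ṁᵢCp,ᵢ = 21.2×2.24 + 24.4×2.24 + 22.6×2.24 = 152.77
T_out = 1733 / 152.77 = 11.344 °C

T_out = 11.3 °C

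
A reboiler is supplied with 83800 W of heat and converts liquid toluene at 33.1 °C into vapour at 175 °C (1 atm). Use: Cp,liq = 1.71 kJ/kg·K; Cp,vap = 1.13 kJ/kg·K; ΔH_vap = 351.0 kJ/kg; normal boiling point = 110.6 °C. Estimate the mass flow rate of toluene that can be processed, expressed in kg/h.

Δh = 1.71×(110.6−33.1) + 351.0 + 1.13×(175−110.6) = 556.3 kJ/kg
Q = 83800 W = 83.8 kJ/s = 301680 kJ/h
ṁ = Q/Δh = 301680 / 556.3 = 542.3 kg/h

ṁ = 542 kg/h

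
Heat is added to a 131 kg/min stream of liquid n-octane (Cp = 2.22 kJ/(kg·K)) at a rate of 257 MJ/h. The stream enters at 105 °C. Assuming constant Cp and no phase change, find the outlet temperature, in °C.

Q = 257 MJ/h = 4283.3 kJ/min
ΔT = Q/(ṁ·Cp) = 4283.3/(131×2.22) = 14.728 K
T_out = 105 + 14.728 = 119.73 °C

T_out = 120 °C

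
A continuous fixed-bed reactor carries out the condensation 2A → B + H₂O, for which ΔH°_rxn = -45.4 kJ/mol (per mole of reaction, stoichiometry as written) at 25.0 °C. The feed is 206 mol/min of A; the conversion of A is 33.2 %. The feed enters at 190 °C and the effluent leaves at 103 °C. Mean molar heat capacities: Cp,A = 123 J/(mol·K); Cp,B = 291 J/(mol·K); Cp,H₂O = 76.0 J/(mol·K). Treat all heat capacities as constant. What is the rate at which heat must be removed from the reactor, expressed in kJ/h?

Q_out = 206000 kJ/h

Extent of reaction ξ = 0.332 × 206 / 2 = 34.196 mol/min
Reaction term: ξ·ΔH°_rxn = 34.196 × -45.4 = -1552.5 kJ/min
Sensible, feed 190→25 °C: -4180.8 kJ/min
Outlet flows (mol/min): A 137.61, B 34.196, H₂O 34.196
Sensible, products 25→103 °C: 2299.1 kJ/min
Q = ΔH = -3434.2 kJ/min = -57.236 kW
Heat removed = 206050 kJ/h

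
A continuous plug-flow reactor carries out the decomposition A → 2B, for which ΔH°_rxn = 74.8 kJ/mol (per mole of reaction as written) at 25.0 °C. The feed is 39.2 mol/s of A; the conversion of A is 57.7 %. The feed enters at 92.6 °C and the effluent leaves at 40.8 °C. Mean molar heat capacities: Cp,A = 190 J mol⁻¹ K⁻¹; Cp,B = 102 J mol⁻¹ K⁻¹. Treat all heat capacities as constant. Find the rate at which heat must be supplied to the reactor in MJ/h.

Extent of reaction ξ = 0.577 × 39.2 = 22.618 mol/s
Reaction term: ξ·ΔH°_rxn = 22.618 × 74.8 = 1691.9 kJ/s
Sensible, feed 92.6→25 °C: -503.48 kJ/s
Outlet flows (mol/s): A 16.582, B 45.237
Sensible, products 25→40.8 °C: 122.68 kJ/s
Q = ΔH = 1311.1 kJ/s = 1311.1 kW
Heat supplied = 4719.8 MJ/h

Q_in = 4720 MJ/h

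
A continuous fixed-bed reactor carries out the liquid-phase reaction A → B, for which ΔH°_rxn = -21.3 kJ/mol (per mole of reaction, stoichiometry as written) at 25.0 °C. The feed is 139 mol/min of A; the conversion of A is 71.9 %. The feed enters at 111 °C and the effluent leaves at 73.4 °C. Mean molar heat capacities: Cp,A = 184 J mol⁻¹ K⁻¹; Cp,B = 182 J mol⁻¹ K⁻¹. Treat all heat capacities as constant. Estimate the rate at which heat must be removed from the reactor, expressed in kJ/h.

Q_out = 186000 kJ/h

Extent of reaction ξ = 0.719 × 139 = 99.941 mol/min
Reaction term: ξ·ΔH°_rxn = 99.941 × -21.3 = -2128.7 kJ/min
Sensible, feed 111→25 °C: -2199.5 kJ/min
Outlet flows (mol/min): A 39.059, B 99.941
Sensible, products 25→73.4 °C: 1228.2 kJ/min
Q = ΔH = -3100.1 kJ/min = -51.668 kW
Heat removed = 186000 kJ/h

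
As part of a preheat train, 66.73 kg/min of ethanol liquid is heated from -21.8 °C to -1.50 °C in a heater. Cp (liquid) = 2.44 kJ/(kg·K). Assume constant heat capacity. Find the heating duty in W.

Q = 55100 W

Q = ṁ·Cp·ΔT = 66.73 × 2.44 × (-1.50 − -21.8) = 3305.3 kJ/min
Converting: 3305.3 / 60 s = 55.088 kW
Heating duty = 55088 W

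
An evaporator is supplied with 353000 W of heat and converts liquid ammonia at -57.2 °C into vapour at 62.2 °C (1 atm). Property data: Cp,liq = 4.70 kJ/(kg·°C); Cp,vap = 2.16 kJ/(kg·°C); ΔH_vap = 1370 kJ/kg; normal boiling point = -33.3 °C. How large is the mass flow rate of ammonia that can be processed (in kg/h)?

Δh = 4.70×(-33.3−-57.2) + 1370 + 2.16×(62.2−-33.3) = 1688.6 kJ/kg
Q = 353000 W = 353 kJ/s = 1.2708e+06 kJ/h
ṁ = Q/Δh = 1.2708e+06 / 1688.6 = 752.57 kg/h

ṁ = 753 kg/h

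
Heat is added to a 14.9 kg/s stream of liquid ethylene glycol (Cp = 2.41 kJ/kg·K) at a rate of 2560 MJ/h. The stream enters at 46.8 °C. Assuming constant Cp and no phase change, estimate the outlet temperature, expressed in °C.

Q = 2560 MJ/h = 711.11 kJ/s
ΔT = Q/(ṁ·Cp) = 711.11/(14.9×2.41) = 19.803 K
T_out = 46.8 + 19.803 = 66.603 °C

T_out = 66.6 °C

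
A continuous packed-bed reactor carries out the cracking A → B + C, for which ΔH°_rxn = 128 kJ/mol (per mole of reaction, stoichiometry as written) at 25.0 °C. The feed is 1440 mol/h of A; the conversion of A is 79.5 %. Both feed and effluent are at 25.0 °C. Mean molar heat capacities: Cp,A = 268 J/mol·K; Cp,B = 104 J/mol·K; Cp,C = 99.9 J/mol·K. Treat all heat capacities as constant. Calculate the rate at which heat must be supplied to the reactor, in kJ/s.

Extent of reaction ξ = 0.795 × 1440 = 1144.8 mol/h
Reaction term: ξ·ΔH°_rxn = 1144.8 × 128 = 146530 kJ/h
Q = ΔH = 146530 kJ/h = 40.704 kW
Heat supplied = 40.704 kJ/s

Q_in = 40.7 kJ/s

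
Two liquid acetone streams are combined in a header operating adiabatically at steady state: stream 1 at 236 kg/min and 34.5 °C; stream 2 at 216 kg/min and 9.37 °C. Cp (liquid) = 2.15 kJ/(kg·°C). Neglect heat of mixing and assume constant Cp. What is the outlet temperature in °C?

T_out = 22.5 °C

Adiabatic, steady state ⇒ Σ ṁᵢCp,ᵢ(T_out − Tᵢ) = 0
Σ ṁᵢCp,ᵢTᵢ = 236×2.15×34.5 + 216×2.15×9.37 = 21857
Σ ṁᵢCp,ᵢ = 236×2.15 + 216×2.15 = 971.8
T_out = 21857 / 971.8 = 22.491 °C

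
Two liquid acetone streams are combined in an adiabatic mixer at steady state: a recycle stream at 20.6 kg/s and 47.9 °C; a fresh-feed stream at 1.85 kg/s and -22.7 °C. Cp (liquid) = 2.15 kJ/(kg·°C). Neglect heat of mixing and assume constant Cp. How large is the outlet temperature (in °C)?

T_out = 42.1 °C

Energy balance with Q = 0: Σ ṁᵢCp,ᵢ(T_out − Tᵢ) = 0
T_out = Σ ṁᵢCp,ᵢTᵢ / Σ ṁᵢCp,ᵢ
      = 2031.2 / 48.267 = 42.082 °C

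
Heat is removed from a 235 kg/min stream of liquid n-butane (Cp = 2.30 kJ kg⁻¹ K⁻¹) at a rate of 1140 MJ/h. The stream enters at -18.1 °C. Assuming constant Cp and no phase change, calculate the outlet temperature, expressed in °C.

T_out = -53.3 °C

Q = 1140 MJ/h = 19000 kJ/min
ΔT = Q/(ṁ·Cp) = 19000/(235×2.30) = 35.153 K
T_out = -18.1 − 35.153 = -53.253 °C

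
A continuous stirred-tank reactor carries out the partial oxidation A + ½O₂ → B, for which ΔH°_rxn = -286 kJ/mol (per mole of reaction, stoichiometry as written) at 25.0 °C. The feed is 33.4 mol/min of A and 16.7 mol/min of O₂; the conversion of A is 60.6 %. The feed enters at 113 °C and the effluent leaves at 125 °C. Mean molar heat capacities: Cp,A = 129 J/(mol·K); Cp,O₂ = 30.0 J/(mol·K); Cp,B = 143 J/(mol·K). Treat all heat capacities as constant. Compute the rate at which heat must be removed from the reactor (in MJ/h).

Q_out = 344 MJ/h

Extent of reaction ξ = 0.606 × 33.4 = 20.24 mol/min
Reaction term: ξ·ΔH°_rxn = 20.24 × -286 = -5788.8 kJ/min
Sensible, feed 113→25 °C: -423.24 kJ/min
Outlet flows (mol/min): A 13.16, O₂ 6.5798, B 20.24
Sensible, products 25→125 °C: 478.94 kJ/min
Q = ΔH = -5733.1 kJ/min = -95.551 kW
Heat removed = 343.98 MJ/h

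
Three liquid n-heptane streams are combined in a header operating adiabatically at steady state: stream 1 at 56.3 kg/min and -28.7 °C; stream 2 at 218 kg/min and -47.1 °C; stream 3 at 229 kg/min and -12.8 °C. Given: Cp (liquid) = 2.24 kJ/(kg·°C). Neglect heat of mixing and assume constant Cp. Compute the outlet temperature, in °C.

Adiabatic, steady state ⇒ Σ ṁᵢCp,ᵢ(T_out − Tᵢ) = 0
Σ ṁᵢCp,ᵢTᵢ = 56.3×2.24×-28.7 + 218×2.24×-47.1 + 229×2.24×-12.8 = -33185
Σ ṁᵢCp,ᵢ = 56.3×2.24 + 218×2.24 + 229×2.24 = 1127.4
T_out = -33185 / 1127.4 = -29.435 °C

T_out = -29.4 °C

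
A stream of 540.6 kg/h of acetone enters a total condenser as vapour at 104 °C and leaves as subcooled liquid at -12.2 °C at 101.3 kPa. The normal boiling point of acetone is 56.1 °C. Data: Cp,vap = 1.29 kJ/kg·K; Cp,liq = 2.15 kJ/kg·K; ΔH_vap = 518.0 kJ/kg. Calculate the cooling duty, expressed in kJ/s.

vapour 104→56.1 °C: -61.791 kJ/kg
condensation at 56.1 °C: -518 kJ/kg
liquid 56.1→-12.2 °C: -146.84 kJ/kg
Δh = -61.791 + -518 + -146.84 = -726.64 kJ/kg
Q = ṁ·Δh = 540.6 kg/h × -726.64 kJ/kg = -392820 kJ/h
|Q| = 109.12 kW

Q_c = 109 kJ/s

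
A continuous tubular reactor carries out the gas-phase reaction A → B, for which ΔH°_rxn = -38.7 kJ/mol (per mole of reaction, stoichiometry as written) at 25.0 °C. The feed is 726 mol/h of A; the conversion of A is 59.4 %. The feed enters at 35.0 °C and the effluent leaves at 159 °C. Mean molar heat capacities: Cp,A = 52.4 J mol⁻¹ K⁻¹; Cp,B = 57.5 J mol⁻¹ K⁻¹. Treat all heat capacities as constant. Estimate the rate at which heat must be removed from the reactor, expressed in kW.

Q_out = 3.24 kW

Extent of reaction ξ = 0.594 × 726 = 431.24 mol/h
Reaction term: ξ·ΔH°_rxn = 431.24 × -38.7 = -16689 kJ/h
Sensible, feed 35.0→25 °C: -380.42 kJ/h
Outlet flows (mol/h): A 294.76, B 431.24
Sensible, products 25→159 °C: 5392.4 kJ/h
Q = ΔH = -11677 kJ/h = -3.2437 kW
Heat removed = 3.2437 kW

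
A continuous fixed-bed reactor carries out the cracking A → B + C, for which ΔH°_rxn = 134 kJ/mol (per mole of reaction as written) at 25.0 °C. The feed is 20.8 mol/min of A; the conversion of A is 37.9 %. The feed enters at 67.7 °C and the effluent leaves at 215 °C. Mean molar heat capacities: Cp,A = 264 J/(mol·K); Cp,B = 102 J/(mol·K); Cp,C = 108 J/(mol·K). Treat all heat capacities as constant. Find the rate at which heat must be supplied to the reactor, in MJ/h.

Extent of reaction ξ = 0.379 × 20.8 = 7.8832 mol/min
Reaction term: ξ·ΔH°_rxn = 7.8832 × 134 = 1056.3 kJ/min
Sensible, feed 67.7→25 °C: -234.47 kJ/min
Outlet flows (mol/min): A 12.917, B 7.8832, C 7.8832
Sensible, products 25→215 °C: 962.45 kJ/min
Q = ΔH = 1784.3 kJ/min = 29.739 kW
Heat supplied = 107.06 MJ/h

Q_in = 107 MJ/h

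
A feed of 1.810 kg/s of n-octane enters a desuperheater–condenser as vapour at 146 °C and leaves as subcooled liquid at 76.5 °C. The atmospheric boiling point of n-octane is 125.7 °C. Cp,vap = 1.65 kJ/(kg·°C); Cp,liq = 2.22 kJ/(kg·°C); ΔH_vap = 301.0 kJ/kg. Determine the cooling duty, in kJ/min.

Q_c = 48200 kJ/min

vapour 146→125.7 °C: -33.495 kJ/kg
condensation at 125.7 °C: -301 kJ/kg
liquid 125.7→76.5 °C: -109.22 kJ/kg
Δh = -33.495 + -301 + -109.22 = -443.72 kJ/kg
Q = ṁ·Δh = 1.810 kg/s × -443.72 kJ/kg = -803.13 kJ/s
|Q| = 803.13 kW = 48188 kJ/min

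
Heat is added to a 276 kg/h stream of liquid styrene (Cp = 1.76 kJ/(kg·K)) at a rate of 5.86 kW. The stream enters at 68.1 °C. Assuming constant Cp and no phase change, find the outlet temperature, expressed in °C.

T_out = 112 °C

Q = 5.86 kW = 21096 kJ/h
ΔT = Q/(ṁ·Cp) = 21096/(276×1.76) = 43.429 K
T_out = 68.1 + 43.429 = 111.53 °C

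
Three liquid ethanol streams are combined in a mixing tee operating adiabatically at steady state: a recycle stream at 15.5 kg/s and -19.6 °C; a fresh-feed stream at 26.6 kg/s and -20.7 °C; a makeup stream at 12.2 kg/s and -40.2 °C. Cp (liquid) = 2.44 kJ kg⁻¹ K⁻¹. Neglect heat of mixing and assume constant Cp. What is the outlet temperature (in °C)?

Energy balance with Q = 0: Σ ṁᵢCp,ᵢ(T_out − Tᵢ) = 0
T_out = Σ ṁᵢCp,ᵢTᵢ / Σ ṁᵢCp,ᵢ
      = -3281.5 / 132.49 = -24.767 °C

T_out = -24.8 °C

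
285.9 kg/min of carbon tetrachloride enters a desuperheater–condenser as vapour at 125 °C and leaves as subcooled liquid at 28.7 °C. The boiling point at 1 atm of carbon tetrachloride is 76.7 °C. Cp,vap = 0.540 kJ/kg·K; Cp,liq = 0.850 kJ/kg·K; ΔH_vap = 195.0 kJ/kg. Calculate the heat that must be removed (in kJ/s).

Q_c = 1250 kJ/s

vapour 125→76.7 °C: -26.082 kJ/kg
condensation at 76.7 °C: -195 kJ/kg
liquid 76.7→28.7 °C: -40.8 kJ/kg
Δh = -26.082 + -195 + -40.8 = -261.88 kJ/kg
Q = ṁ·Δh = 285.9 kg/min × -261.88 kJ/kg = -74872 kJ/min
|Q| = 1247.9 kW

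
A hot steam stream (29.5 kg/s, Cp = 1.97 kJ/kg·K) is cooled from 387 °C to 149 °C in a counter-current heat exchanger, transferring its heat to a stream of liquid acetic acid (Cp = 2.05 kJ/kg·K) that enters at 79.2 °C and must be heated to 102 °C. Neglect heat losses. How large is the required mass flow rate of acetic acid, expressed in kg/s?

Heat released by hot stream: Q = 29.5 × 1.97 × (387 − 149) = 13831 kJ/s
Energy balance on cold side (adiabatic exchanger): Q = ṁ_c·Cp_c·(T_c,out − T_c,in)
ṁ_c = 13831 / [2.05 × (102 − 79.2)] = 295.92 kg/s

ṁ_c = 296 kg/s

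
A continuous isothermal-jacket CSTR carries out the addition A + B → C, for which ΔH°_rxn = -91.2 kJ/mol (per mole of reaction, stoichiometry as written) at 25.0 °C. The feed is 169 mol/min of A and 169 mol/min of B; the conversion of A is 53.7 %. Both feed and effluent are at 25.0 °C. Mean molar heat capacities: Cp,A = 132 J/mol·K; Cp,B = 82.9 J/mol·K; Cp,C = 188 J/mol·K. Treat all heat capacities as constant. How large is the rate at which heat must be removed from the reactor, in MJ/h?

Extent of reaction ξ = 0.537 × 169 = 90.753 mol/min
Reaction term: ξ·ΔH°_rxn = 90.753 × -91.2 = -8276.7 kJ/min
Q = ΔH = -8276.7 kJ/min = -137.94 kW
Heat removed = 496.6 MJ/h

Q_out = 497 MJ/h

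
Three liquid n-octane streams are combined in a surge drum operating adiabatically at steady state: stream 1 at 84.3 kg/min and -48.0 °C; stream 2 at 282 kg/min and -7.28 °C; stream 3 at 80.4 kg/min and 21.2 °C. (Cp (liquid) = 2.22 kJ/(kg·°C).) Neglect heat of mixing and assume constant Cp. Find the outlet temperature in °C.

T_out = -9.84 °C

Adiabatic, steady state ⇒ Σ ṁᵢCp,ᵢ(T_out − Tᵢ) = 0
Σ ṁᵢCp,ᵢTᵢ = 84.3×2.22×-48.0 + 282×2.22×-7.28 + 80.4×2.22×21.2 = -9756.6
Σ ṁᵢCp,ᵢ = 84.3×2.22 + 282×2.22 + 80.4×2.22 = 991.67
T_out = -9756.6 / 991.67 = -9.8385 °C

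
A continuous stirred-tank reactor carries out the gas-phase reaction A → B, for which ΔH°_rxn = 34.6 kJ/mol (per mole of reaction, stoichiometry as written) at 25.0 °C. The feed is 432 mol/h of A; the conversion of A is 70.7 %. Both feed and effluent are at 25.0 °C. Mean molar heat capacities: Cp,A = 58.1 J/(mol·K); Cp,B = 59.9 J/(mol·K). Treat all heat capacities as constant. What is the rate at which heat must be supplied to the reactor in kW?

Extent of reaction ξ = 0.707 × 432 = 305.42 mol/h
Reaction term: ξ·ΔH°_rxn = 305.42 × 34.6 = 10568 kJ/h
Q = ΔH = 10568 kJ/h = 2.9355 kW
Heat supplied = 2.9355 kW

Q_in = 2.94 kW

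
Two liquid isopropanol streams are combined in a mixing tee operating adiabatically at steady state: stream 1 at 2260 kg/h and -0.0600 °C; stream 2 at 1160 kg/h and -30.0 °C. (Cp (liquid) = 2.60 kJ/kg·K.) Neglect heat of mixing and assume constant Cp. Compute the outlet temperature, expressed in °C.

T_out = -10.2 °C

No heat crosses the boundary, so H_out = H_in.
Σ ṁᵢCp,ᵢTᵢ = 2260×2.60×-0.0600 + 1160×2.60×-30.0 = -90833
Σ ṁᵢCp,ᵢ = 2260×2.60 + 1160×2.60 = 8892
T_out = -90833 / 8892 = -10.215 °C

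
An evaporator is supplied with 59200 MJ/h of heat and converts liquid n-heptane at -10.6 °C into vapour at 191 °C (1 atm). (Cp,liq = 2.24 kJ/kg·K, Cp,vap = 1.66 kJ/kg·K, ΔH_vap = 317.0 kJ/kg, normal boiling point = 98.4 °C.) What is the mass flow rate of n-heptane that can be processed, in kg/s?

Δh = 2.24×(98.4−-10.6) + 317.0 + 1.66×(191−98.4) = 714.88 kJ/kg
Q = 59200 MJ/h = 16444 kJ/s = 16444 kJ/s
ṁ = Q/Δh = 16444 / 714.88 = 23.003 kg/s

ṁ = 23.0 kg/s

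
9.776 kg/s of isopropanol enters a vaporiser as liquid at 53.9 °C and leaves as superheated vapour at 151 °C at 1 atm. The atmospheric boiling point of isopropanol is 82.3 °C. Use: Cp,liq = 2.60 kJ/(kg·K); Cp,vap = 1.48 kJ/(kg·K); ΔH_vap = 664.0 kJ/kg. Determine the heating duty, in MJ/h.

Q = 29500 MJ/h

liquid 53.9→82.3 °C: 73.84 kJ/kg
vaporisation at 82.3 °C: 664 kJ/kg
vapour 82.3→151 °C: 101.68 kJ/kg
Δh = 73.84 + 664 + 101.68 = 839.52 kJ/kg
Q = ṁ·Δh = 9.776 kg/s × 839.52 kJ/kg = 8207.1 kJ/s
|Q| = 8207.1 kW = 29546 MJ/h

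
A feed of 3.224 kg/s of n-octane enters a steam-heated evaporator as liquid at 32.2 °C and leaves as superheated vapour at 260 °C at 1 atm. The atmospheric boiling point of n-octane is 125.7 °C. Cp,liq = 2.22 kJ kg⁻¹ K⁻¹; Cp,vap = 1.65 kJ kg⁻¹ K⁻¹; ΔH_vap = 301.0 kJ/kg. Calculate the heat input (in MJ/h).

liquid 32.2→125.7 °C: 207.57 kJ/kg
vaporisation at 125.7 °C: 301 kJ/kg
vapour 125.7→260 °C: 221.59 kJ/kg
Δh = 207.57 + 301 + 221.59 = 730.16 kJ/kg
Q = ṁ·Δh = 3.224 kg/s × 730.16 kJ/kg = 2354.1 kJ/s
|Q| = 2354.1 kW = 8474.6 MJ/h

Q = 8470 MJ/h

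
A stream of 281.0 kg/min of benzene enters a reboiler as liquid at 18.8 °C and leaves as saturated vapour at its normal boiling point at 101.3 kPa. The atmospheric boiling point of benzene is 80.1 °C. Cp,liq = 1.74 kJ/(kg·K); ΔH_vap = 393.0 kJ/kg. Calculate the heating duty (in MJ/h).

liquid 18.8→80.1 °C: 106.66 kJ/kg
vaporisation at 80.1 °C: 393 kJ/kg
Δh = 106.66 + 393 = 499.66 kJ/kg
Q = ṁ·Δh = 281.0 kg/min × 499.66 kJ/kg = 140410 kJ/min
|Q| = 2340.1 kW = 8424.3 MJ/h

Q = 8420 MJ/h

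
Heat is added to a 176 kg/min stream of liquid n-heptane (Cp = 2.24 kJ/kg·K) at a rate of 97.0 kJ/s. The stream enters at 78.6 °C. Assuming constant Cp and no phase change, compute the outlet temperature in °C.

Q = 97.0 kJ/s = 5820 kJ/min
ΔT = Q/(ṁ·Cp) = 5820/(176×2.24) = 14.763 K
T_out = 78.6 + 14.763 = 93.363 °C

T_out = 93.4 °C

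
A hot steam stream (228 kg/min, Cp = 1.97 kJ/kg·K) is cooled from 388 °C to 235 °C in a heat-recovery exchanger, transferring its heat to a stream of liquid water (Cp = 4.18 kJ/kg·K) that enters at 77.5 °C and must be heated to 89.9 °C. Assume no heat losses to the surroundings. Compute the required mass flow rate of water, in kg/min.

ṁ_c = 1330 kg/min

Heat released by hot stream: Q = 228 × 1.97 × (388 − 235) = 68721 kJ/min
Energy balance on cold side (adiabatic exchanger): Q = ṁ_c·Cp_c·(T_c,out − T_c,in)
ṁ_c = 68721 / [4.18 × (89.9 − 77.5)] = 1325.9 kg/min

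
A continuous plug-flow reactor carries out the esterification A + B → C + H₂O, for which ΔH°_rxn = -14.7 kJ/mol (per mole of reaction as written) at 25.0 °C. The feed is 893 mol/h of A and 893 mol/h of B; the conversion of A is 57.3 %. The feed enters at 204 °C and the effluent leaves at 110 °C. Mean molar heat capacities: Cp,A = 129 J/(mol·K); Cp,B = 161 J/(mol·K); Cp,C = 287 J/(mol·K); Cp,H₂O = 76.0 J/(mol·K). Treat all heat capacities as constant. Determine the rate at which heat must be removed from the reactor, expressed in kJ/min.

Q_out = 478 kJ/min

Extent of reaction ξ = 0.573 × 893 = 511.69 mol/h
Reaction term: ξ·ΔH°_rxn = 511.69 × -14.7 = -7521.8 kJ/h
Sensible, feed 204→25 °C: -46356 kJ/h
Outlet flows (mol/h): A 381.31, B 381.31, C 511.69, H₂O 511.69
Sensible, products 25→110 °C: 25187 kJ/h
Q = ΔH = -28690 kJ/h = -7.9694 kW
Heat removed = 478.17 kJ/min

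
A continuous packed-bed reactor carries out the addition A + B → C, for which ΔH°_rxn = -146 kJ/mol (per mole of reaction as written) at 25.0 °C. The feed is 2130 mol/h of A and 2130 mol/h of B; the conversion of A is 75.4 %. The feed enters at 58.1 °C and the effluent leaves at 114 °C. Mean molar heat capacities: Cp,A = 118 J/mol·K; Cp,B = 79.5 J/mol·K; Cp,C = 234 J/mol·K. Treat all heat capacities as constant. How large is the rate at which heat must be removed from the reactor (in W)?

Q_out = 57200 W

Extent of reaction ξ = 0.754 × 2130 = 1606 mol/h
Reaction term: ξ·ΔH°_rxn = 1606 × -146 = -234480 kJ/h
Sensible, feed 58.1→25 °C: -13924 kJ/h
Outlet flows (mol/h): A 523.98, B 523.98, C 1606
Sensible, products 25→114 °C: 42657 kJ/h
Q = ΔH = -205750 kJ/h = -57.152 kW
Heat removed = 57152 W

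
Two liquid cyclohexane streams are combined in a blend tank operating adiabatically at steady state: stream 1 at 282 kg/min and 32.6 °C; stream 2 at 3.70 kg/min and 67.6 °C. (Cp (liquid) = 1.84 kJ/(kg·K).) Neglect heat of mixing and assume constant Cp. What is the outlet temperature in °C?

T_out = 33.1 °C

Energy balance with Q = 0: Σ ṁᵢCp,ᵢ(T_out − Tᵢ) = 0
Σ ṁᵢCp,ᵢTᵢ = 282×1.84×32.6 + 3.70×1.84×67.6 = 17376
Σ ṁᵢCp,ᵢ = 282×1.84 + 3.70×1.84 = 525.69
T_out = 17376 / 525.69 = 33.053 °C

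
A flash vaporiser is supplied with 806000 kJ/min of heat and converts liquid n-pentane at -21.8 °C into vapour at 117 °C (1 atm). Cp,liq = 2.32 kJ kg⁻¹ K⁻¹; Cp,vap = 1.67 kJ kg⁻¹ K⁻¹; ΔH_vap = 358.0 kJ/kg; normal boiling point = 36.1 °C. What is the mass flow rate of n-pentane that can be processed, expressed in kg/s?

Δh = 2.32×(36.1−-21.8) + 358.0 + 1.67×(117−36.1) = 627.43 kJ/kg
Q = 806000 kJ/min = 13433 kJ/s = 13433 kJ/s
ṁ = Q/Δh = 13433 / 627.43 = 21.41 kg/s

ṁ = 21.4 kg/s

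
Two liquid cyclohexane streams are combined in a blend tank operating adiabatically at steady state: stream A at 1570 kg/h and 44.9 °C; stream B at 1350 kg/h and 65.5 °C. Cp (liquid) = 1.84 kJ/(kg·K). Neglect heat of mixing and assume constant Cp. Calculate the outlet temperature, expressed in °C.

T_out = 54.4 °C

Adiabatic, steady state ⇒ Σ ṁᵢCp,ᵢ(T_out − Tᵢ) = 0
Σ ṁᵢCp,ᵢTᵢ = 1570×1.84×44.9 + 1350×1.84×65.5 = 292410
Σ ṁᵢCp,ᵢ = 1570×1.84 + 1350×1.84 = 5372.8
T_out = 292410 / 5372.8 = 54.424 °C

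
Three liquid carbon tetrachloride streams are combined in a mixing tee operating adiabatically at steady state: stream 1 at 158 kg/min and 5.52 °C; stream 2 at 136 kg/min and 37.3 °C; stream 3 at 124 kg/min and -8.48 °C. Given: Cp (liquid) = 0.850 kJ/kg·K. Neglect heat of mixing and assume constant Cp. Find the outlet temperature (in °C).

T_out = 11.7 °C

Adiabatic, steady state ⇒ Σ ṁᵢCp,ᵢ(T_out − Tᵢ) = 0
Σ ṁᵢCp,ᵢTᵢ = 158×0.850×5.52 + 136×0.850×37.3 + 124×0.850×-8.48 = 4159.4
Σ ṁᵢCp,ᵢ = 158×0.850 + 136×0.850 + 124×0.850 = 355.3
T_out = 4159.4 / 355.3 = 11.707 °C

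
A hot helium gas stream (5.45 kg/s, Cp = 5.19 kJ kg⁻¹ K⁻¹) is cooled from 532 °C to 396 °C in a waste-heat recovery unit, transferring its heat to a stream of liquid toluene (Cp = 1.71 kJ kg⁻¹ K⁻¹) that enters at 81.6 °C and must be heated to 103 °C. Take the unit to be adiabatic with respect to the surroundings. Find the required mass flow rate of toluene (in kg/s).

ṁ_c = 105 kg/s

Heat released by hot stream: Q = 5.45 × 5.19 × (532 − 396) = 3846.8 kJ/s
Energy balance on cold side (adiabatic exchanger): Q = ṁ_c·Cp_c·(T_c,out − T_c,in)
ṁ_c = 3846.8 / [1.71 × (103 − 81.6)] = 105.12 kg/s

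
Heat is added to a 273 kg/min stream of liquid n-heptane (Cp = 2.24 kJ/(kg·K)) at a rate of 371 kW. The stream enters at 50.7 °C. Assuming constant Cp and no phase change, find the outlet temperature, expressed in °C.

T_out = 87.1 °C

Q = 371 kW = 22260 kJ/min
ΔT = Q/(ṁ·Cp) = 22260/(273×2.24) = 36.401 K
T_out = 50.7 + 36.401 = 87.101 °C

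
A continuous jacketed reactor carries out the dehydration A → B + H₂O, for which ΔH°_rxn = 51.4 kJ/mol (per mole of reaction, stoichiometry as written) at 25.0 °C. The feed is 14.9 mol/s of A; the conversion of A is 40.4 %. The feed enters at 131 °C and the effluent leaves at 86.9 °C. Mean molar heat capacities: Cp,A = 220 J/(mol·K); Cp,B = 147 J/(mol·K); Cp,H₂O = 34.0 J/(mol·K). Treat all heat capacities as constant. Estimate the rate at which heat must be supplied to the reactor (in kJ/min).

Q_in = 9020 kJ/min

Extent of reaction ξ = 0.404 × 14.9 = 6.0196 mol/s
Reaction term: ξ·ΔH°_rxn = 6.0196 × 51.4 = 309.41 kJ/s
Sensible, feed 131→25 °C: -347.47 kJ/s
Outlet flows (mol/s): A 8.8804, B 6.0196, H₂O 6.0196
Sensible, products 25→86.9 °C: 188.38 kJ/s
Q = ΔH = 150.32 kJ/s = 150.32 kW
Heat supplied = 9018.9 kJ/min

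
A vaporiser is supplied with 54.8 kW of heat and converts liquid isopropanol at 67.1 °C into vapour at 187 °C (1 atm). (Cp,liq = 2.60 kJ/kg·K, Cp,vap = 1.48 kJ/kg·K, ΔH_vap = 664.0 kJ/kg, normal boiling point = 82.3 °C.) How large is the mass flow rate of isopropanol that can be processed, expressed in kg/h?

ṁ = 230 kg/h

Δh = 2.60×(82.3−67.1) + 664.0 + 1.48×(187−82.3) = 858.48 kJ/kg
Q = 54.8 kW = 54.8 kJ/s = 197280 kJ/h
ṁ = Q/Δh = 197280 / 858.48 = 229.8 kg/h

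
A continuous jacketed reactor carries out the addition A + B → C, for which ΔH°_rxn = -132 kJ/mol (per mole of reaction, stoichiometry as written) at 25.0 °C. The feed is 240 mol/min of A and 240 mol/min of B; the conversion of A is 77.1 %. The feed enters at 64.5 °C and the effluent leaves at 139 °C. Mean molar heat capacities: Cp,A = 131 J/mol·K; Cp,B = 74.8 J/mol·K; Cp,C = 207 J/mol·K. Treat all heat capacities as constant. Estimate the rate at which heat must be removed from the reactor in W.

Extent of reaction ξ = 0.771 × 240 = 185.04 mol/min
Reaction term: ξ·ΔH°_rxn = 185.04 × -132 = -24425 kJ/min
Sensible, feed 64.5→25 °C: -1951 kJ/min
Outlet flows (mol/min): A 54.96, B 54.96, C 185.04
Sensible, products 25→139 °C: 5656 kJ/min
Q = ΔH = -20720 kJ/min = -345.34 kW
Heat removed = 345340 W

Q_out = 345000 W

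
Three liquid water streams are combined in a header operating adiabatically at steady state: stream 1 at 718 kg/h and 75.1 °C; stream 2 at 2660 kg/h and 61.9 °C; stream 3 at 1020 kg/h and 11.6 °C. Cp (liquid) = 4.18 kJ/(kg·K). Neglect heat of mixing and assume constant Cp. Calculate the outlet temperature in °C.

T_out = 52.4 °C

Adiabatic, steady state ⇒ Σ ṁᵢCp,ᵢ(T_out − Tᵢ) = 0
Σ ṁᵢCp,ᵢTᵢ = 718×4.18×75.1 + 2660×4.18×61.9 + 1020×4.18×11.6 = 963100
Σ ṁᵢCp,ᵢ = 718×4.18 + 2660×4.18 + 1020×4.18 = 18384
T_out = 963100 / 18384 = 52.389 °C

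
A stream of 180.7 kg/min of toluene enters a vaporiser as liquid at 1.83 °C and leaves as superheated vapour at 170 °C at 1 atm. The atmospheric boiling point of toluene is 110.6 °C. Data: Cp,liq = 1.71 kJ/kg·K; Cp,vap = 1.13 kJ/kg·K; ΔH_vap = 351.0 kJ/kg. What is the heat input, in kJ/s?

Q = 1820 kJ/s

liquid 1.83→110.6 °C: 186 kJ/kg
vaporisation at 110.6 °C: 351 kJ/kg
vapour 110.6→170 °C: 67.122 kJ/kg
Δh = 186 + 351 + 67.122 = 604.12 kJ/kg
Q = ṁ·Δh = 180.7 kg/min × 604.12 kJ/kg = 109160 kJ/min
|Q| = 1819.4 kW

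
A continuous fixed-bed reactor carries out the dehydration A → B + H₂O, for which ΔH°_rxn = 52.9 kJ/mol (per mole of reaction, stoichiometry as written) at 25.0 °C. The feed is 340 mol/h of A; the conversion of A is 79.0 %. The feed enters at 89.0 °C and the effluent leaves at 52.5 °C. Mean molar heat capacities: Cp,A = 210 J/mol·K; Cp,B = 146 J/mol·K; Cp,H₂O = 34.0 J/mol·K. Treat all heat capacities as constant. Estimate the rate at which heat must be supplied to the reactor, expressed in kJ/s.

Q_in = 3.16 kJ/s

Extent of reaction ξ = 0.790 × 340 = 268.6 mol/h
Reaction term: ξ·ΔH°_rxn = 268.6 × 52.9 = 14209 kJ/h
Sensible, feed 89.0→25 °C: -4569.6 kJ/h
Outlet flows (mol/h): A 71.4, B 268.6, H₂O 268.6
Sensible, products 25→52.5 °C: 1741.9 kJ/h
Q = ΔH = 11381 kJ/h = 3.1615 kW
Heat supplied = 3.1615 kJ/s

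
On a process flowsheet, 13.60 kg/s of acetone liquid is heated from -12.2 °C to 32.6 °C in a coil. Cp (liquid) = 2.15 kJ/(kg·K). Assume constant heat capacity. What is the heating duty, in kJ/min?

Q = ṁ·Cp·ΔT = 13.60 × 2.15 × (32.6 − -12.2) = 1310 kJ/s
Heating duty = 78597 kJ/min

Q = 78600 kJ/min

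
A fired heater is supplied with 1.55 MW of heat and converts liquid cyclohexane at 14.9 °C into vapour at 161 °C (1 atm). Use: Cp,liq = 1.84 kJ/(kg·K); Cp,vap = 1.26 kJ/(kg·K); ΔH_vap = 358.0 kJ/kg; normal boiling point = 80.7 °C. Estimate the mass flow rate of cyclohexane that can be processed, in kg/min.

Δh = 1.84×(80.7−14.9) + 358.0 + 1.26×(161−80.7) = 580.25 kJ/kg
Q = 1.55 MW = 1550 kJ/s = 93000 kJ/min
ṁ = Q/Δh = 93000 / 580.25 = 160.28 kg/min

ṁ = 160 kg/min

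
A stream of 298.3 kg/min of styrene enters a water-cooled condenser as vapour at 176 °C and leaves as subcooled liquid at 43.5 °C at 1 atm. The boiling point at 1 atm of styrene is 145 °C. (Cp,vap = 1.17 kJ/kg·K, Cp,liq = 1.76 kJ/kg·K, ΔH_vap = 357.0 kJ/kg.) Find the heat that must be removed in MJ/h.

vapour 176→145 °C: -36.27 kJ/kg
condensation at 145 °C: -357 kJ/kg
liquid 145→43.5 °C: -178.64 kJ/kg
Δh = -36.27 + -357 + -178.64 = -571.91 kJ/kg
Q = ṁ·Δh = 298.3 kg/min × -571.91 kJ/kg = -170600 kJ/min
|Q| = 2843.3 kW = 10236 MJ/h

Q_c = 10200 MJ/h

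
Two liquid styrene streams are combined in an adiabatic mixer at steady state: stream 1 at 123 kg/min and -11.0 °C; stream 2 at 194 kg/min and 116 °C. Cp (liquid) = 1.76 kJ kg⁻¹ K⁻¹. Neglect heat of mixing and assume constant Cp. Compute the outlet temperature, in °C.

T_out = 66.7 °C

Adiabatic, steady state ⇒ Σ ṁᵢCp,ᵢ(T_out − Tᵢ) = 0
Σ ṁᵢCp,ᵢTᵢ = 123×1.76×-11.0 + 194×1.76×116 = 37226
Σ ṁᵢCp,ᵢ = 123×1.76 + 194×1.76 = 557.92
T_out = 37226 / 557.92 = 66.722 °C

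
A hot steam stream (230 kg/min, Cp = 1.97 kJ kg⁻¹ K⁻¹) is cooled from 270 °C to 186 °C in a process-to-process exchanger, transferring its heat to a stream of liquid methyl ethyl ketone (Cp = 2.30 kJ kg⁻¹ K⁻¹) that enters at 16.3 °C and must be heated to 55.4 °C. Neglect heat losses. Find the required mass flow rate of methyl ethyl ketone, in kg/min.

Heat released by hot stream: Q = 230 × 1.97 × (270 − 186) = 38060 kJ/min
Energy balance on cold side (adiabatic exchanger): Q = ṁ_c·Cp_c·(T_c,out − T_c,in)
ṁ_c = 38060 / [2.30 × (55.4 − 16.3)] = 423.22 kg/min

ṁ_c = 423 kg/min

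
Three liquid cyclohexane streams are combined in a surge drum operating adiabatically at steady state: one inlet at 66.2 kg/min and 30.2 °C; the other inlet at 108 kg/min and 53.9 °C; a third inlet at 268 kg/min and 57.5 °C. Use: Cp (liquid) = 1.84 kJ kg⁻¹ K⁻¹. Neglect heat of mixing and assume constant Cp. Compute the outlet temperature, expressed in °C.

Adiabatic, steady state ⇒ Σ ṁᵢCp,ᵢ(T_out − Tᵢ) = 0
Σ ṁᵢCp,ᵢTᵢ = 66.2×1.84×30.2 + 108×1.84×53.9 + 268×1.84×57.5 = 42744
Σ ṁᵢCp,ᵢ = 66.2×1.84 + 108×1.84 + 268×1.84 = 813.65
T_out = 42744 / 813.65 = 52.534 °C

T_out = 52.5 °C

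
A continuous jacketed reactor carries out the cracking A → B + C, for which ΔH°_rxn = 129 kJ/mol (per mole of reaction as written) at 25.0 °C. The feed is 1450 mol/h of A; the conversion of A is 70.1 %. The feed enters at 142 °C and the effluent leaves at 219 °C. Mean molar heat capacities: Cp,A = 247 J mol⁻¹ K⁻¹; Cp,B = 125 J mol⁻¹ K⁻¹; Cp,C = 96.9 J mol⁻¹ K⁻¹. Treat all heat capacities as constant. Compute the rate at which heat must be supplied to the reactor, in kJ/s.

Extent of reaction ξ = 0.701 × 1450 = 1016.4 mol/h
Reaction term: ξ·ΔH°_rxn = 1016.4 × 129 = 131120 kJ/h
Sensible, feed 142→25 °C: -41904 kJ/h
Outlet flows (mol/h): A 433.55, B 1016.4, C 1016.4
Sensible, products 25→219 °C: 64532 kJ/h
Q = ΔH = 153750 kJ/h = 42.708 kW
Heat supplied = 42.708 kJ/s

Q_in = 42.7 kJ/s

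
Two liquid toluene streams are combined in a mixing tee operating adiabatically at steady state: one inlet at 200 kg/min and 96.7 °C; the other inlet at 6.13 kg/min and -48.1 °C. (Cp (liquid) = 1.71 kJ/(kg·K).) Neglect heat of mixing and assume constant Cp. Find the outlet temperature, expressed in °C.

Adiabatic, steady state ⇒ Σ ṁᵢCp,ᵢ(T_out − Tᵢ) = 0
Σ ṁᵢCp,ᵢTᵢ = 200×1.71×96.7 + 6.13×1.71×-48.1 = 32567
Σ ṁᵢCp,ᵢ = 200×1.71 + 6.13×1.71 = 352.48
T_out = 32567 / 352.48 = 92.394 °C

T_out = 92.4 °C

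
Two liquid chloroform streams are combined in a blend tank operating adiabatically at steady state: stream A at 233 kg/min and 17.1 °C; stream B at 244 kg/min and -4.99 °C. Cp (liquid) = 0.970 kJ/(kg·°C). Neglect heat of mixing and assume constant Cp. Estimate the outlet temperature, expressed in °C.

Energy balance with Q = 0: Σ ṁᵢCp,ᵢ(T_out − Tᵢ) = 0
T_out = Σ ṁᵢCp,ᵢTᵢ / Σ ṁᵢCp,ᵢ
      = 2683.7 / 462.69 = 5.8003 °C

T_out = 5.80 °C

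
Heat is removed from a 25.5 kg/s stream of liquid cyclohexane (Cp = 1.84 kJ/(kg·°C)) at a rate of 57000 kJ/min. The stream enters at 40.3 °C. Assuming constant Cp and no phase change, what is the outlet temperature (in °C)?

T_out = 20.1 °C

Q = 57000 kJ/min = 950 kJ/s
ΔT = Q/(ṁ·Cp) = 950/(25.5×1.84) = 20.247 K
T_out = 40.3 − 20.247 = 20.053 °C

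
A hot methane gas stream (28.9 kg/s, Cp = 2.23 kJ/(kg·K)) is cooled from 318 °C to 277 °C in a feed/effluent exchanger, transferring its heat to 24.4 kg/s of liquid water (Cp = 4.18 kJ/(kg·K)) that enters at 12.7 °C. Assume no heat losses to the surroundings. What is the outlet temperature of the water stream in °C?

T_c,out = 38.6 °C

Heat released by hot stream: Q = 28.9 × 2.23 × (318 − 277) = 2642.3 kJ/s
Energy balance on cold side (adiabatic exchanger): Q = ṁ_c·Cp_c·(T_c,out − T_c,in)
T_c,out = 12.7 + 2642.3/(24.4 × 4.18) = 38.607 °C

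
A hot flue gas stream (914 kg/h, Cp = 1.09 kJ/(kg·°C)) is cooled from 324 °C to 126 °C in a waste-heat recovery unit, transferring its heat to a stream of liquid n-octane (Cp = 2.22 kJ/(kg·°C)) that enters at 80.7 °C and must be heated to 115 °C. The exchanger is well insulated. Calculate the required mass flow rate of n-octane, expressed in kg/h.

Heat released by hot stream: Q = 914 × 1.09 × (324 − 126) = 197260 kJ/h
Energy balance on cold side (adiabatic exchanger): Q = ṁ_c·Cp_c·(T_c,out − T_c,in)
ṁ_c = 197260 / [2.22 × (115 − 80.7)] = 2590.5 kg/h

ṁ_c = 2590 kg/h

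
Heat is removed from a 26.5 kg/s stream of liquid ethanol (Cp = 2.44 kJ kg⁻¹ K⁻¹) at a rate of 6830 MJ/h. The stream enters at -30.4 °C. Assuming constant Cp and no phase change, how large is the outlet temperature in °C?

T_out = -59.7 °C

Q = 6830 MJ/h = 1897.2 kJ/s
ΔT = Q/(ṁ·Cp) = 1897.2/(26.5×2.44) = 29.342 K
T_out = -30.4 − 29.342 = -59.742 °C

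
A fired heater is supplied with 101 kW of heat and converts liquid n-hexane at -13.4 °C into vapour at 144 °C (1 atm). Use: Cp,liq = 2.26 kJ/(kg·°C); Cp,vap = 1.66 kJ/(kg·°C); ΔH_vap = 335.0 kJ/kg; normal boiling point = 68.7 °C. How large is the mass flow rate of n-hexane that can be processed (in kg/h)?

Δh = 2.26×(68.7−-13.4) + 335.0 + 1.66×(144−68.7) = 645.54 kJ/kg
Q = 101 kW = 101 kJ/s = 363600 kJ/h
ṁ = Q/Δh = 363600 / 645.54 = 563.25 kg/h

ṁ = 563 kg/h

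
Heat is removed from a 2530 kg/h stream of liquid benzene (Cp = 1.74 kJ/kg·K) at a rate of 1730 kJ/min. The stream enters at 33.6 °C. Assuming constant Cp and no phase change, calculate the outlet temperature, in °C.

T_out = 10.0 °C

Q = 1730 kJ/min = 103800 kJ/h
ΔT = Q/(ṁ·Cp) = 103800/(2530×1.74) = 23.579 K
T_out = 33.6 − 23.579 = 10.021 °C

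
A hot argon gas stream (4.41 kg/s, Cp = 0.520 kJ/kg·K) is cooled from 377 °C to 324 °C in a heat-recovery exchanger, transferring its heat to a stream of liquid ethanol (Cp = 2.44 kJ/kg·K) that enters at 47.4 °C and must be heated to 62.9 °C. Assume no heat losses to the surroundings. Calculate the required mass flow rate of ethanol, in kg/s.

Heat released by hot stream: Q = 4.41 × 0.520 × (377 − 324) = 121.54 kJ/s
Energy balance on cold side (adiabatic exchanger): Q = ṁ_c·Cp_c·(T_c,out − T_c,in)
ṁ_c = 121.54 / [2.44 × (62.9 − 47.4)] = 3.2136 kg/s

ṁ_c = 3.21 kg/s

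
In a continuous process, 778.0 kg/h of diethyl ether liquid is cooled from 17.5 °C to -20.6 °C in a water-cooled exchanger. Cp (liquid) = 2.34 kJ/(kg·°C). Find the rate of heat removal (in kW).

Q_c = 19.3 kW

Q = ṁ·Cp·ΔT = 778.0 × 2.34 × (-20.6 − 17.5) = -69362 kJ/h
Converting: 69362 / 3600 s = 19.267 kW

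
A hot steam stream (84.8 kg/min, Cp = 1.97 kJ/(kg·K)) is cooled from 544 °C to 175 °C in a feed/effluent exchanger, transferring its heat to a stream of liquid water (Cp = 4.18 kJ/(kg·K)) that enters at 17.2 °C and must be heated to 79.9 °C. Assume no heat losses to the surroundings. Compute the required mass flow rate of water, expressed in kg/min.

ṁ_c = 235 kg/min

Heat released by hot stream: Q = 84.8 × 1.97 × (544 − 175) = 61644 kJ/min
Energy balance on cold side (adiabatic exchanger): Q = ṁ_c·Cp_c·(T_c,out − T_c,in)
ṁ_c = 61644 / [4.18 × (79.9 − 17.2)] = 235.2 kg/min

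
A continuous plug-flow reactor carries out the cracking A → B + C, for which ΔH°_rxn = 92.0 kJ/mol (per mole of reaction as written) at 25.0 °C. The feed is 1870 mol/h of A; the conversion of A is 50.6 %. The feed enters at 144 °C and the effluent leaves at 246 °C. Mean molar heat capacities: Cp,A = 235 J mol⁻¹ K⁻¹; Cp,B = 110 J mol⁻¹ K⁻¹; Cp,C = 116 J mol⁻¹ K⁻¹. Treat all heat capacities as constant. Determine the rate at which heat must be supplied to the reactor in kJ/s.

Q_in = 36.1 kJ/s

Extent of reaction ξ = 0.506 × 1870 = 946.22 mol/h
Reaction term: ξ·ΔH°_rxn = 946.22 × 92.0 = 87052 kJ/h
Sensible, feed 144→25 °C: -52295 kJ/h
Outlet flows (mol/h): A 923.78, B 946.22, C 946.22
Sensible, products 25→246 °C: 95236 kJ/h
Q = ΔH = 129990 kJ/h = 36.109 kW
Heat supplied = 36.109 kJ/s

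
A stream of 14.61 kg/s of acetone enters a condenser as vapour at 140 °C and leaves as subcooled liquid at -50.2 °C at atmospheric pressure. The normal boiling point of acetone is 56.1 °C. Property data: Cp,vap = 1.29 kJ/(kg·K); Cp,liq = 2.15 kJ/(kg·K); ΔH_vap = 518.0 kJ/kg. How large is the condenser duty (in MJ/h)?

Q_c = 45000 MJ/h

vapour 140→56.1 °C: -108.23 kJ/kg
condensation at 56.1 °C: -518 kJ/kg
liquid 56.1→-50.2 °C: -228.55 kJ/kg
Δh = -108.23 + -518 + -228.55 = -854.78 kJ/kg
Q = ṁ·Δh = 14.61 kg/s × -854.78 kJ/kg = -12488 kJ/s
|Q| = 12488 kW = 44958 MJ/h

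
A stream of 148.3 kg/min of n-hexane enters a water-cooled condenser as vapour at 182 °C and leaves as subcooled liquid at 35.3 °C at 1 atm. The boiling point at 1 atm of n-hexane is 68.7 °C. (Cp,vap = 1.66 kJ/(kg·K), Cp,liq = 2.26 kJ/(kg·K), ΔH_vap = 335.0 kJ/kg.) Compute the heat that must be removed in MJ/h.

vapour 182→68.7 °C: -188.08 kJ/kg
condensation at 68.7 °C: -335 kJ/kg
liquid 68.7→35.3 °C: -75.484 kJ/kg
Δh = -188.08 + -335 + -75.484 = -598.56 kJ/kg
Q = ṁ·Δh = 148.3 kg/min × -598.56 kJ/kg = -88767 kJ/min
|Q| = 1479.4 kW = 5326 MJ/h

Q_c = 5330 MJ/h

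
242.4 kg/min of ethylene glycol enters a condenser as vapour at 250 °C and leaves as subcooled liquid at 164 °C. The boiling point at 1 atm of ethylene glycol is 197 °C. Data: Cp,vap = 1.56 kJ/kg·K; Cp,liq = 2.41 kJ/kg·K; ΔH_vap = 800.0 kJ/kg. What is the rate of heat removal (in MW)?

Q_c = 3.89 MW

vapour 250→197 °C: -82.68 kJ/kg
condensation at 197 °C: -800 kJ/kg
liquid 197→164 °C: -79.53 kJ/kg
Δh = -82.68 + -800 + -79.53 = -962.21 kJ/kg
Q = ṁ·Δh = 242.4 kg/min × -962.21 kJ/kg = -233240 kJ/min
|Q| = 3887.3 kW = 3.8873 MW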